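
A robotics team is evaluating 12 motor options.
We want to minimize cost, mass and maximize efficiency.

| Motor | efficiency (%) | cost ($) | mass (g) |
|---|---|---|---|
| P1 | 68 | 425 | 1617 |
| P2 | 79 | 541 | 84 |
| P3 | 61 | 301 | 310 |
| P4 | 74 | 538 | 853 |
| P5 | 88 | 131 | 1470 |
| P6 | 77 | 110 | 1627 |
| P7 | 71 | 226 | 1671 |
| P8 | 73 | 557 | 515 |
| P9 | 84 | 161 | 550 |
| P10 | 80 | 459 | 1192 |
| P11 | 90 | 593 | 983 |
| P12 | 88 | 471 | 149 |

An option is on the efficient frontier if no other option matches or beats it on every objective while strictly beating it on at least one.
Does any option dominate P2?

No

P1: worse on efficiency (68 vs 79).
P3: worse on efficiency (61 vs 79).
P4: worse on efficiency (74 vs 79).
P5: worse on mass (1470 vs 84).
P6: worse on efficiency (77 vs 79).
P7: worse on efficiency (71 vs 79).
P8: worse on efficiency (73 vs 79).
P9: worse on mass (550 vs 84).
P10: worse on mass (1192 vs 84).
P11: worse on cost (593 vs 541).
P12: worse on mass (149 vs 84).
No option is at least as good as P2 on every objective and strictly better on one.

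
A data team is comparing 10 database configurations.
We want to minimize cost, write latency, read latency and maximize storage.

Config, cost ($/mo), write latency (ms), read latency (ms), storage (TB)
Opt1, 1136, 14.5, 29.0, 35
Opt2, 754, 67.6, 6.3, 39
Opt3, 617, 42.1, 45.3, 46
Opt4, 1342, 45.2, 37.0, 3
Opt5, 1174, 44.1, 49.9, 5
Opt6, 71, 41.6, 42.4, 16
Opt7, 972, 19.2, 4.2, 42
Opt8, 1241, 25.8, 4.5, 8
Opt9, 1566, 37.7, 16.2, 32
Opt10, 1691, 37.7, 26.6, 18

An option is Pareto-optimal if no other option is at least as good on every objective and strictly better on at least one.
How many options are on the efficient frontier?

5

Opt1: not dominated (best write latency).
Opt2: not dominated.
Opt3: not dominated (best storage).
Opt4: dominated by Opt1 (cost 1136≤1342, write latency 14.5≤45.2, read latency 29.0≤37.0, storage 35≥3).
Opt5: dominated by Opt1 (cost 1136≤1174, write latency 14.5≤44.1, read latency 29.0≤49.9, storage 35≥5).
Opt6: not dominated (best cost).
Opt7: not dominated (best read latency).
Opt8: dominated by Opt7 (cost 972≤1241, write latency 19.2≤25.8, read latency 4.2≤4.5, storage 42≥8).
Opt9: dominated by Opt7 (cost 972≤1566, write latency 19.2≤37.7, read latency 4.2≤16.2, storage 42≥32).
Opt10: dominated by Opt7 (cost 972≤1691, write latency 19.2≤37.7, read latency 4.2≤26.6, storage 42≥18).
Pareto-optimal: Opt1, Opt2, Opt3, Opt6, Opt7 → 5.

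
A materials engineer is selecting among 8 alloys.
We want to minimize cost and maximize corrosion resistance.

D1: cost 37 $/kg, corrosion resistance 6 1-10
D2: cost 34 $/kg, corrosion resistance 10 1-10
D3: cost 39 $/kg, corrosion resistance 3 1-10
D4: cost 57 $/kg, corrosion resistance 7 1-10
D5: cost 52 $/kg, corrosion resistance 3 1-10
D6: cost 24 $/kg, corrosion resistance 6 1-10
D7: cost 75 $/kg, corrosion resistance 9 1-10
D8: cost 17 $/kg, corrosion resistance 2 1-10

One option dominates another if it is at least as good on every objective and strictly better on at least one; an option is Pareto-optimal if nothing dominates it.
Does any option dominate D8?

No

D1: worse on cost (37 vs 17).
D2: worse on cost (34 vs 17).
D3: worse on cost (39 vs 17).
D4: worse on cost (57 vs 17).
D5: worse on cost (52 vs 17).
D6: worse on cost (24 vs 17).
D7: worse on cost (75 vs 17).
No option is at least as good as D8 on every objective and strictly better on one.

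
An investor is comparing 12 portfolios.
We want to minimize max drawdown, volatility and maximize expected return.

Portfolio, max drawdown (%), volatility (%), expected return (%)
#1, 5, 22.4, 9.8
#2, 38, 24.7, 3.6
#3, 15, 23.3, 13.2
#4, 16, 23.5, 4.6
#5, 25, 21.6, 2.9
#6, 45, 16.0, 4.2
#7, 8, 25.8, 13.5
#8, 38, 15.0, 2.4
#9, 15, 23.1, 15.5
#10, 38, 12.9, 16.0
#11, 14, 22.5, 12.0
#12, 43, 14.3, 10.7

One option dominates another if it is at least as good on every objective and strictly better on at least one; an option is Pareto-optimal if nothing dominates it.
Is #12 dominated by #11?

#11 vs #12: #11 is worse on volatility (22.5 vs 14.3), so it does not dominate #12.

No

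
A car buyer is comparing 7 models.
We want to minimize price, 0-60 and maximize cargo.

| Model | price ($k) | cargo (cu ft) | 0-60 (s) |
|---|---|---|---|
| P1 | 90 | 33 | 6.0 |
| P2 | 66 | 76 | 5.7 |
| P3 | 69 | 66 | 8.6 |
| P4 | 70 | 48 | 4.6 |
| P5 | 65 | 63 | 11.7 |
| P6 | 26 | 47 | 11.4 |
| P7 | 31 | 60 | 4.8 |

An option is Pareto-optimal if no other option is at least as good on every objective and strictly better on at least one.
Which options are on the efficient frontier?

P1: dominated by P2 (price 66≤90, cargo 76≥33, 0-60 5.7≤6.0).
P2: not dominated (best cargo).
P3: dominated by P2 (price 66≤69, cargo 76≥66, 0-60 5.7≤8.6).
P4: not dominated (best 0-60).
P5: not dominated.
P6: not dominated (best price).
P7: not dominated.

P2, P4, P5, P6, P7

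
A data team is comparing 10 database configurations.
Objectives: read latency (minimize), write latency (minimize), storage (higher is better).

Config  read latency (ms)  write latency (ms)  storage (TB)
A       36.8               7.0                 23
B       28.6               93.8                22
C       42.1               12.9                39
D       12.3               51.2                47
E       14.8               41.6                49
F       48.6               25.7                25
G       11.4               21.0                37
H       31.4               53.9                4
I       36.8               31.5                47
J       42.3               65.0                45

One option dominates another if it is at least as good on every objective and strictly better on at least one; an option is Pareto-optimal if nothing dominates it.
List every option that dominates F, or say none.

C, G

C: read latency 42.1≤48.6, write latency 12.9≤25.7, storage 39≥25 — dominates F.
G: read latency 11.4≤48.6, write latency 21.0≤25.7, storage 37≥25 — dominates F.
Others (A, B, D, E, H, I, J) are each worse than F on at least one objective.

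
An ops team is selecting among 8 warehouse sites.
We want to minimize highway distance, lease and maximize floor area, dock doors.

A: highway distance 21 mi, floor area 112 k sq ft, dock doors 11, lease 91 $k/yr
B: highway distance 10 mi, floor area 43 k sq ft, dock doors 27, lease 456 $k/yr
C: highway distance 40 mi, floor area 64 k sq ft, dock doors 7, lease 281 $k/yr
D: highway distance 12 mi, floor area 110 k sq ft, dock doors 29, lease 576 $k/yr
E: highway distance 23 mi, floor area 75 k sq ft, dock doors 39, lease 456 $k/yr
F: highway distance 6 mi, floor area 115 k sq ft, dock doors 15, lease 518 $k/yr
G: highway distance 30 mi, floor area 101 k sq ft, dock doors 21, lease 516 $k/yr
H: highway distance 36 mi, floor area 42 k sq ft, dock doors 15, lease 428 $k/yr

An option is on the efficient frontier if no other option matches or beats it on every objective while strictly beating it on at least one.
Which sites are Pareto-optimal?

A, B, D, E, F, G, H

A: not dominated (best lease).
B: not dominated.
C: dominated by A (highway distance 21≤40, floor area 112≥64, dock doors 11≥7, lease 91≤281).
D: not dominated.
E: not dominated (best dock doors).
F: not dominated (best highway distance).
G: not dominated.
H: not dominated.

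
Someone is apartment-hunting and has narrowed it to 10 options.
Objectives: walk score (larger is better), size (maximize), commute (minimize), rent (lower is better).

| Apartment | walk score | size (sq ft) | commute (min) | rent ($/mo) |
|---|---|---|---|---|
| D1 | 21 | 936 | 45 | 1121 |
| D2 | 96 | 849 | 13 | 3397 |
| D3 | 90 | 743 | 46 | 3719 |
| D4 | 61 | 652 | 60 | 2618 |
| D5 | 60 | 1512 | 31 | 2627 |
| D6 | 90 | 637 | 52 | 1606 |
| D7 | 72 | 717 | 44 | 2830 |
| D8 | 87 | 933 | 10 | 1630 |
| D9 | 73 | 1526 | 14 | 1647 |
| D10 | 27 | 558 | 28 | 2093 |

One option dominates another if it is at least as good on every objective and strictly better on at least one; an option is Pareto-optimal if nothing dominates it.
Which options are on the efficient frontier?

D1, D2, D6, D8, D9

D1: not dominated (best rent).
D2: not dominated (best walk score).
D3: dominated by D2 (walk score 96≥90, size 849≥743, commute 13≤46, rent 3397≤3719).
D4: dominated by D8 (walk score 87≥61, size 933≥652, commute 10≤60, rent 1630≤2618).
D5: dominated by D9 (walk score 73≥60, size 1526≥1512, commute 14≤31, rent 1647≤2627).
D6: not dominated.
D7: dominated by D8 (walk score 87≥72, size 933≥717, commute 10≤44, rent 1630≤2830).
D8: not dominated (best commute).
D9: not dominated (best size).
D10: dominated by D8 (walk score 87≥27, size 933≥558, commute 10≤28, rent 1630≤2093).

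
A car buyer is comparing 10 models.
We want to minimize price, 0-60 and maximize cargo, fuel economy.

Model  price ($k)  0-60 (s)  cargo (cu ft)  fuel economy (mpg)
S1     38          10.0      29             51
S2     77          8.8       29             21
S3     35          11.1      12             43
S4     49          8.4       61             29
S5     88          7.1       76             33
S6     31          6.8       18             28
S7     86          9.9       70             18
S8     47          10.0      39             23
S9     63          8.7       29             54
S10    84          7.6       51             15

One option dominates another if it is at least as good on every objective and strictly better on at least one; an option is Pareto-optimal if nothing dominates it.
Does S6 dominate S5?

S6 vs S5: S6 is worse on cargo (18 vs 76), so it does not dominate S5.

No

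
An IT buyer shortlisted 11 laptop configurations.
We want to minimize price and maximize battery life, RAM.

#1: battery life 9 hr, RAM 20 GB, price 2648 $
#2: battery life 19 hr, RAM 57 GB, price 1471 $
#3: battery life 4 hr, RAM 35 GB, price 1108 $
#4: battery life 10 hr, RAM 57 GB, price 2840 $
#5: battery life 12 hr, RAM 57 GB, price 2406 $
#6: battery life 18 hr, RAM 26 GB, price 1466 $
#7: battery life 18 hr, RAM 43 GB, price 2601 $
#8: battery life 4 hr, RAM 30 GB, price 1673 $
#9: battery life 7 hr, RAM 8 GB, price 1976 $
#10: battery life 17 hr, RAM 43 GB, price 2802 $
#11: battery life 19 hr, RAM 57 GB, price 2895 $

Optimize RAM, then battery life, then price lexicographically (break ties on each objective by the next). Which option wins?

First maximize RAM: best is 57, kept {#2, #4, #5, #11}.
Then maximize battery life: best is 19, kept {#2, #11}.
Then minimize price: best is 1471, kept {#2}.

#2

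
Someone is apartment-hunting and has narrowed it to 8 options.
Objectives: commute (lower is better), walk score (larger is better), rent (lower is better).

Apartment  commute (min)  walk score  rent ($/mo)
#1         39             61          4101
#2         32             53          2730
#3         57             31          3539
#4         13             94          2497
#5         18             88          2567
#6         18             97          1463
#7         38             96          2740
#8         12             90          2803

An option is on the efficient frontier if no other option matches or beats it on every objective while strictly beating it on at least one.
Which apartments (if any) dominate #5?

#4, #6

#4: commute 13≤18, walk score 94≥88, rent 2497≤2567 — dominates #5.
#6: commute 18≤18, walk score 97≥88, rent 1463≤2567 — dominates #5.
Others (#1, #2, #3, #7, #8) are each worse than #5 on at least one objective.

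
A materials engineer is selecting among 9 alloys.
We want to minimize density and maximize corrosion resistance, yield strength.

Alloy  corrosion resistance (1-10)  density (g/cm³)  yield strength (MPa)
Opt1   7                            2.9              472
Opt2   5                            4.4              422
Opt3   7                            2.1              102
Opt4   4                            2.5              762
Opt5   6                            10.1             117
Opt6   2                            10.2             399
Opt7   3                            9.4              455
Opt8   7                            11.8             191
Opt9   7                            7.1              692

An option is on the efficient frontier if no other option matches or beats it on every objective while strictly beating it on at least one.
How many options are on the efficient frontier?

4

Opt1: not dominated.
Opt2: dominated by Opt1 (corrosion resistance 7≥5, density 2.9≤4.4, yield strength 472≥422).
Opt3: not dominated (best density).
Opt4: not dominated (best yield strength).
Opt5: dominated by Opt1 (corrosion resistance 7≥6, density 2.9≤10.1, yield strength 472≥117).
Opt6: dominated by Opt1 (corrosion resistance 7≥2, density 2.9≤10.2, yield strength 472≥399).
Opt7: dominated by Opt1 (corrosion resistance 7≥3, density 2.9≤9.4, yield strength 472≥455).
Opt8: dominated by Opt1 (corrosion resistance 7≥7, density 2.9≤11.8, yield strength 472≥191).
Opt9: not dominated.
Pareto-optimal: Opt1, Opt3, Opt4, Opt9 → 4.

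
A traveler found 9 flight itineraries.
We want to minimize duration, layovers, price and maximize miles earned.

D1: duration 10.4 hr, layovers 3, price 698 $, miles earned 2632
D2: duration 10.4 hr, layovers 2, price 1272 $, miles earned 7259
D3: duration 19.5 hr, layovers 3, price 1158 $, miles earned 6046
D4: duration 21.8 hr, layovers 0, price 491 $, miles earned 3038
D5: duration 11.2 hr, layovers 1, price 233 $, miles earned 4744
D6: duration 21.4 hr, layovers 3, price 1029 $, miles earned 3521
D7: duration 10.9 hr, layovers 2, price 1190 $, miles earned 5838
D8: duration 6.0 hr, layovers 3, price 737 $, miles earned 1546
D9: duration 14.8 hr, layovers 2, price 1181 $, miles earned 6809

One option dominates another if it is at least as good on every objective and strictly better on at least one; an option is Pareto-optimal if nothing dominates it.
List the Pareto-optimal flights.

D1: not dominated.
D2: not dominated (best miles earned).
D3: not dominated.
D4: not dominated (best layovers).
D5: not dominated (best price).
D6: dominated by D5 (duration 11.2≤21.4, layovers 1≤3, price 233≤1029, miles earned 4744≥3521).
D7: not dominated.
D8: not dominated (best duration).
D9: not dominated.

D1, D2, D3, D4, D5, D7, D8, D9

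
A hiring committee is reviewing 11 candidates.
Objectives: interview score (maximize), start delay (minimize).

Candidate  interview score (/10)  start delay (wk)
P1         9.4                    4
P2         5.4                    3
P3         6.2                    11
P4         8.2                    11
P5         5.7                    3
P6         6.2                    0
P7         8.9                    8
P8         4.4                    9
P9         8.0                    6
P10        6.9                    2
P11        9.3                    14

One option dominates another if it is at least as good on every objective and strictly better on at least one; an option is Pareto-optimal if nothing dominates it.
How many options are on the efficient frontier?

3

P1: not dominated (best interview score).
P2: dominated by P5 (interview score 5.7≥5.4, start delay 3≤3).
P3: dominated by P1 (interview score 9.4≥6.2, start delay 4≤11).
P4: dominated by P1 (interview score 9.4≥8.2, start delay 4≤11).
P5: dominated by P6 (interview score 6.2≥5.7, start delay 0≤3).
P6: not dominated (best start delay).
P7: dominated by P1 (interview score 9.4≥8.9, start delay 4≤8).
P8: dominated by P1 (interview score 9.4≥4.4, start delay 4≤9).
P9: dominated by P1 (interview score 9.4≥8.0, start delay 4≤6).
P10: not dominated.
P11: dominated by P1 (interview score 9.4≥9.3, start delay 4≤14).
Pareto-optimal: P1, P6, P10 → 3.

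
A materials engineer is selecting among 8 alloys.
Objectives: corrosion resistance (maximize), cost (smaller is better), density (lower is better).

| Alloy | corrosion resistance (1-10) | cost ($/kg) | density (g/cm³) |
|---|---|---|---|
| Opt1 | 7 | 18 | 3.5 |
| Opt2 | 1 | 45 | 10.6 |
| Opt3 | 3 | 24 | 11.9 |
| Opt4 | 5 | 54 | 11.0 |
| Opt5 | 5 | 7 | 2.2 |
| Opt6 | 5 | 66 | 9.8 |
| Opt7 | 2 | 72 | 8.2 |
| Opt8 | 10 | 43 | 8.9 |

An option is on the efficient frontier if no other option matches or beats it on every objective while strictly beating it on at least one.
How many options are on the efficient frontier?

Opt1: not dominated.
Opt2: dominated by Opt1 (corrosion resistance 7≥1, cost 18≤45, density 3.5≤10.6).
Opt3: dominated by Opt1 (corrosion resistance 7≥3, cost 18≤24, density 3.5≤11.9).
Opt4: dominated by Opt1 (corrosion resistance 7≥5, cost 18≤54, density 3.5≤11.0).
Opt5: not dominated (best cost).
Opt6: dominated by Opt1 (corrosion resistance 7≥5, cost 18≤66, density 3.5≤9.8).
Opt7: dominated by Opt1 (corrosion resistance 7≥2, cost 18≤72, density 3.5≤8.2).
Opt8: not dominated (best corrosion resistance).
Pareto-optimal: Opt1, Opt5, Opt8 → 3.

3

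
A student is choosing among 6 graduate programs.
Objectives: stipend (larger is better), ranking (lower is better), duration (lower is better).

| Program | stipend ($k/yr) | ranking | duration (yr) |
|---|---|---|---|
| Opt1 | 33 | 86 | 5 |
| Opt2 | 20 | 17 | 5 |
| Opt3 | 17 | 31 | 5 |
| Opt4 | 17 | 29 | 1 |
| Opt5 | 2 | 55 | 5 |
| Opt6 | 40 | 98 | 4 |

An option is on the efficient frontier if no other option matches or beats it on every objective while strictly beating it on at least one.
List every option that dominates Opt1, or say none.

Opt2: worse on stipend (20 vs 33).
Opt3: worse on stipend (17 vs 33).
Opt4: worse on stipend (17 vs 33).
Opt5: worse on stipend (2 vs 33).
Opt6: worse on ranking (98 vs 86).
No option dominates Opt1.

none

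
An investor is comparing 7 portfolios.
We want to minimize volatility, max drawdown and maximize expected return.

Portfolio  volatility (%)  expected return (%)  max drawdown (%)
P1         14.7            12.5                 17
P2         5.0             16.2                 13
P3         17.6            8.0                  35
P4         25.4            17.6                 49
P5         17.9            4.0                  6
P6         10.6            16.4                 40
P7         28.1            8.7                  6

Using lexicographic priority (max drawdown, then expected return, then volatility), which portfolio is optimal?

First minimize max drawdown: best is 6, kept {P5, P7}.
Then maximize expected return: best is 8.7, kept {P7}.

P7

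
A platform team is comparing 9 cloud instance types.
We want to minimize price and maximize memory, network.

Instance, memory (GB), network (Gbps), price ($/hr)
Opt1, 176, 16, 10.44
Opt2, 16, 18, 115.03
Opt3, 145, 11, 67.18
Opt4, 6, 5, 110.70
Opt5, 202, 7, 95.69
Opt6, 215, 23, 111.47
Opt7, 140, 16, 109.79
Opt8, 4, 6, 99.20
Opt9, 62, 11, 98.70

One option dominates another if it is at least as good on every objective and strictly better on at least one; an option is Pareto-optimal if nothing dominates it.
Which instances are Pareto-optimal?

Opt1, Opt5, Opt6

Opt1: not dominated (best price).
Opt2: dominated by Opt6 (memory 215≥16, network 23≥18, price 111.47≤115.03).
Opt3: dominated by Opt1 (memory 176≥145, network 16≥11, price 10.44≤67.18).
Opt4: dominated by Opt1 (memory 176≥6, network 16≥5, price 10.44≤110.70).
Opt5: not dominated.
Opt6: not dominated (best memory).
Opt7: dominated by Opt1 (memory 176≥140, network 16≥16, price 10.44≤109.79).
Opt8: dominated by Opt1 (memory 176≥4, network 16≥6, price 10.44≤99.20).
Opt9: dominated by Opt1 (memory 176≥62, network 16≥11, price 10.44≤98.70).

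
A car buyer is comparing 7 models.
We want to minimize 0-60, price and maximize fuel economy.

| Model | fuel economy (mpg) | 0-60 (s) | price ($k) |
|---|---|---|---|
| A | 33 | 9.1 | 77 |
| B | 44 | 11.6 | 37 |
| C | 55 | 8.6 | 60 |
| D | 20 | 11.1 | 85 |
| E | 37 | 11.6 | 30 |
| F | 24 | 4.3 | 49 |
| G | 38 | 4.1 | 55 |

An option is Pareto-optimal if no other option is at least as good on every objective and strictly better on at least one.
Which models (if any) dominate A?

C, G

C: fuel economy 55≥33, 0-60 8.6≤9.1, price 60≤77 — dominates A.
G: fuel economy 38≥33, 0-60 4.1≤9.1, price 55≤77 — dominates A.
Others (B, D, E, F) are each worse than A on at least one objective.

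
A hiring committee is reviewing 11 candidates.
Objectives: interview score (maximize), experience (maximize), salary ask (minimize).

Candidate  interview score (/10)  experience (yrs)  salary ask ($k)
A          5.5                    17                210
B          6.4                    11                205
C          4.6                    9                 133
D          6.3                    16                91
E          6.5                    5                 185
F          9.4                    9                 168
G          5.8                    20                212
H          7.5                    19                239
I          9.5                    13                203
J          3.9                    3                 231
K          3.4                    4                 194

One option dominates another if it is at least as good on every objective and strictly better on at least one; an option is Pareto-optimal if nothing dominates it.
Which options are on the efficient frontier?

A: not dominated.
B: dominated by I (interview score 9.5≥6.4, experience 13≥11, salary ask 203≤205).
C: dominated by D (interview score 6.3≥4.6, experience 16≥9, salary ask 91≤133).
D: not dominated (best salary ask).
E: dominated by F (interview score 9.4≥6.5, experience 9≥5, salary ask 168≤185).
F: not dominated.
G: not dominated (best experience).
H: not dominated.
I: not dominated (best interview score).
J: dominated by A (interview score 5.5≥3.9, experience 17≥3, salary ask 210≤231).
K: dominated by C (interview score 4.6≥3.4, experience 9≥4, salary ask 133≤194).

A, D, F, G, H, I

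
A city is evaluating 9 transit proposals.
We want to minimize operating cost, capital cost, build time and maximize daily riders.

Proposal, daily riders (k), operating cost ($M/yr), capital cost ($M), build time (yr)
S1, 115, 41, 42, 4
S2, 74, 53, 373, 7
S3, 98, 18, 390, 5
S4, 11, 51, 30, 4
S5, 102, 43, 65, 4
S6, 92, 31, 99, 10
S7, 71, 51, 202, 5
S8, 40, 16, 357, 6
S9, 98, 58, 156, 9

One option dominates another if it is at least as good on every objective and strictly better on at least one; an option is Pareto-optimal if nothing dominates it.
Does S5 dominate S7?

Yes

S5 vs S7: daily riders 102≥71, operating cost 43≤51, capital cost 65≤202, build time 4≤5 — S5 is at least as good on every objective with at least one strict improvement.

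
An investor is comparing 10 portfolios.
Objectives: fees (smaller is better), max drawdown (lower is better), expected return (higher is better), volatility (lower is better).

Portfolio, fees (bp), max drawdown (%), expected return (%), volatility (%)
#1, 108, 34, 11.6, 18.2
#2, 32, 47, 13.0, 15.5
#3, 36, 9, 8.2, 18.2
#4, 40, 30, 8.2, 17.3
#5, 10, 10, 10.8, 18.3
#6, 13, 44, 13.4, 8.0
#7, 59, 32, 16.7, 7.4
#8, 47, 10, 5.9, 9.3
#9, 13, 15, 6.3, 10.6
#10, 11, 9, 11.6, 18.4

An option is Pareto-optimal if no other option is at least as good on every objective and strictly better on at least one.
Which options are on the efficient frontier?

#1: dominated by #7 (fees 59≤108, max drawdown 32≤34, expected return 16.7≥11.6, volatility 7.4≤18.2).
#2: dominated by #6 (fees 13≤32, max drawdown 44≤47, expected return 13.4≥13.0, volatility 8.0≤15.5).
#3: not dominated.
#4: not dominated.
#5: not dominated (best fees).
#6: not dominated.
#7: not dominated (best expected return).
#8: not dominated.
#9: not dominated.
#10: not dominated.

#3, #4, #5, #6, #7, #8, #9, #10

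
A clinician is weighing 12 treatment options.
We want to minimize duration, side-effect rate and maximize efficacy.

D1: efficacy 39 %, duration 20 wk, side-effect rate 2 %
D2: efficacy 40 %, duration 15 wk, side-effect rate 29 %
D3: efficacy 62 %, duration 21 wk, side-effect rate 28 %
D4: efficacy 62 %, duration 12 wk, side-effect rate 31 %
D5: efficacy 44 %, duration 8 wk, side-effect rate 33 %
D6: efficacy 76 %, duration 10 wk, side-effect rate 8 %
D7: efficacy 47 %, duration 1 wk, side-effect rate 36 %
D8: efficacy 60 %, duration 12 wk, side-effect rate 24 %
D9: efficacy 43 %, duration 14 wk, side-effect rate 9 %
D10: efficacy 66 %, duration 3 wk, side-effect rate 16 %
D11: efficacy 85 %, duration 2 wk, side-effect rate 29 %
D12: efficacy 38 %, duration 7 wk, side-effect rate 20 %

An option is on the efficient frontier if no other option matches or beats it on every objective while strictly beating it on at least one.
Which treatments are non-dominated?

D1: not dominated (best side-effect rate).
D2: dominated by D6 (efficacy 76≥40, duration 10≤15, side-effect rate 8≤29).
D3: dominated by D6 (efficacy 76≥62, duration 10≤21, side-effect rate 8≤28).
D4: dominated by D6 (efficacy 76≥62, duration 10≤12, side-effect rate 8≤31).
D5: dominated by D10 (efficacy 66≥44, duration 3≤8, side-effect rate 16≤33).
D6: not dominated.
D7: not dominated (best duration).
D8: dominated by D6 (efficacy 76≥60, duration 10≤12, side-effect rate 8≤24).
D9: dominated by D6 (efficacy 76≥43, duration 10≤14, side-effect rate 8≤9).
D10: not dominated.
D11: not dominated (best efficacy).
D12: dominated by D10 (efficacy 66≥38, duration 3≤7, side-effect rate 16≤20).

D1, D6, D7, D10, D11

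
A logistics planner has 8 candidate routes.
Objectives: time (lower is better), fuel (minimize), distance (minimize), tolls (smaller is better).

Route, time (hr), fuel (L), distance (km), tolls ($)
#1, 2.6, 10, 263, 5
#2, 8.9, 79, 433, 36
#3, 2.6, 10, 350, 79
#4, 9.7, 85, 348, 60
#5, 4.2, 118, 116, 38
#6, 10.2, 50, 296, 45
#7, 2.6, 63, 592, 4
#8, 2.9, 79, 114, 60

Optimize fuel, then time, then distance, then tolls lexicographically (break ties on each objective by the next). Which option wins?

First minimize fuel: best is 10, kept {#1, #3}.
Then minimize time: best is 2.6, kept {#1, #3}.
Then minimize distance: best is 263, kept {#1}.

#1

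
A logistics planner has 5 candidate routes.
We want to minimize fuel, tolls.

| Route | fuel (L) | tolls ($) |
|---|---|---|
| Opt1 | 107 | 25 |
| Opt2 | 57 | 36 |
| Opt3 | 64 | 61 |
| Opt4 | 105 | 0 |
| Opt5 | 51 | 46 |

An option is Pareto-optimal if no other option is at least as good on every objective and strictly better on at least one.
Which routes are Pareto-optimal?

Opt2, Opt4, Opt5

Opt1: dominated by Opt4 (fuel 105≤107, tolls 0≤25).
Opt2: not dominated.
Opt3: dominated by Opt2 (fuel 57≤64, tolls 36≤61).
Opt4: not dominated (best tolls).
Opt5: not dominated (best fuel).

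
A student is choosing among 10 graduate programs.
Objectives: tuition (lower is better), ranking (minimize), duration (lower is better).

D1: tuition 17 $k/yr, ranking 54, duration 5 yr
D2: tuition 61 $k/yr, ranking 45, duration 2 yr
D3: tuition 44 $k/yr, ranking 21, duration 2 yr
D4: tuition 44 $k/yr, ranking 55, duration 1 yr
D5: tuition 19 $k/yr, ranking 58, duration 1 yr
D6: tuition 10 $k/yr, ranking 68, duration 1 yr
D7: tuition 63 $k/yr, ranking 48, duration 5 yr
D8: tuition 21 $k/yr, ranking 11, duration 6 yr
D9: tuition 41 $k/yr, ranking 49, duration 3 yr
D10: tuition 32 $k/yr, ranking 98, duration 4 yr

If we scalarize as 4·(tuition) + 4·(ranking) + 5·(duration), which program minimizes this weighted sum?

D8

D1: 4·17 + 4·54 + 5·5 = 309
D2: 4·61 + 4·45 + 5·2 = 434
D3: 4·44 + 4·21 + 5·2 = 270
D4: 4·44 + 4·55 + 5·1 = 401
D5: 4·19 + 4·58 + 5·1 = 313
D6: 4·10 + 4·68 + 5·1 = 317
D7: 4·63 + 4·48 + 5·5 = 469
D8: 4·21 + 4·11 + 5·6 = 158
D9: 4·41 + 4·49 + 5·3 = 375
D10: 4·32 + 4·98 + 5·4 = 540
Lowest: D8 at 158.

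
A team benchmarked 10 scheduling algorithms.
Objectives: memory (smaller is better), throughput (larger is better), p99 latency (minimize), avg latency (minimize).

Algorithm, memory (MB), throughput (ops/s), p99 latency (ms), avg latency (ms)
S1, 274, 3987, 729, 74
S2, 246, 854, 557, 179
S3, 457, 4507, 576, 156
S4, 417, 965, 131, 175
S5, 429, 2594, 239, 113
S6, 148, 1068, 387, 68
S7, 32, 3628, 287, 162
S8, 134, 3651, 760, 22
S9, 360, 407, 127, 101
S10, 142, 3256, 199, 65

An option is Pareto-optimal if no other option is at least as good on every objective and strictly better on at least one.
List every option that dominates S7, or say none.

none

S1: worse on memory (274 vs 32).
S2: worse on memory (246 vs 32).
S3: worse on memory (457 vs 32).
S4: worse on memory (417 vs 32).
S5: worse on memory (429 vs 32).
S6: worse on memory (148 vs 32).
S8: worse on memory (134 vs 32).
S9: worse on memory (360 vs 32).
S10: worse on memory (142 vs 32).
No option dominates S7.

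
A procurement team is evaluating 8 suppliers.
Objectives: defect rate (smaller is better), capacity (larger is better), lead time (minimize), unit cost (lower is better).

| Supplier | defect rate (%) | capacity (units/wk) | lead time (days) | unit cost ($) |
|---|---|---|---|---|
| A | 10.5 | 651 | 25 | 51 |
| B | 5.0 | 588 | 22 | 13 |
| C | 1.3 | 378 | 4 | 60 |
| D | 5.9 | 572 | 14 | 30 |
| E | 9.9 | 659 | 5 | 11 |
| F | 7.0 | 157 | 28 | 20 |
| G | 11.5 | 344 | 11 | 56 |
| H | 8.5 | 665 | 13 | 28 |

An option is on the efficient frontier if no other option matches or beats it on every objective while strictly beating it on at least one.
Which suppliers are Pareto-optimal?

A: dominated by E (defect rate 9.9≤10.5, capacity 659≥651, lead time 5≤25, unit cost 11≤51).
B: not dominated.
C: not dominated (best defect rate).
D: not dominated.
E: not dominated (best unit cost).
F: dominated by B (defect rate 5.0≤7.0, capacity 588≥157, lead time 22≤28, unit cost 13≤20).
G: dominated by E (defect rate 9.9≤11.5, capacity 659≥344, lead time 5≤11, unit cost 11≤56).
H: not dominated (best capacity).

B, C, D, E, H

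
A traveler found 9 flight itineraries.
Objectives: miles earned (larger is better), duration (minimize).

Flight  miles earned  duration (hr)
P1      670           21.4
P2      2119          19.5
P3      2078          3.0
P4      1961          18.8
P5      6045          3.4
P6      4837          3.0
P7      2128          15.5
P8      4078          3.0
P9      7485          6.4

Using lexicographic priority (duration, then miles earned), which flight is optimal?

First minimize duration: best is 3.0, kept {P3, P6, P8}.
Then maximize miles earned: best is 4837, kept {P6}.

P6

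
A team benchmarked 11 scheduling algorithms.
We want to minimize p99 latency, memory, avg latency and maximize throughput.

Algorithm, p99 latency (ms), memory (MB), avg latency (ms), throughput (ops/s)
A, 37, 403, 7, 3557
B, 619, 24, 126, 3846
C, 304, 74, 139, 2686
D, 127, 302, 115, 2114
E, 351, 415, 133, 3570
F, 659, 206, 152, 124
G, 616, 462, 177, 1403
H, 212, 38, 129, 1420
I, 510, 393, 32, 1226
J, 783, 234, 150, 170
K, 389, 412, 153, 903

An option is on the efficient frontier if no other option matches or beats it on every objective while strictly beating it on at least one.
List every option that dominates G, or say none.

A, C, D, E, H

A: p99 latency 37≤616, memory 403≤462, avg latency 7≤177, throughput 3557≥1403 — dominates G.
C: p99 latency 304≤616, memory 74≤462, avg latency 139≤177, throughput 2686≥1403 — dominates G.
D: p99 latency 127≤616, memory 302≤462, avg latency 115≤177, throughput 2114≥1403 — dominates G.
E: p99 latency 351≤616, memory 415≤462, avg latency 133≤177, throughput 3570≥1403 — dominates G.
H: p99 latency 212≤616, memory 38≤462, avg latency 129≤177, throughput 1420≥1403 — dominates G.
Others (B, F, I, J, K) are each worse than G on at least one objective.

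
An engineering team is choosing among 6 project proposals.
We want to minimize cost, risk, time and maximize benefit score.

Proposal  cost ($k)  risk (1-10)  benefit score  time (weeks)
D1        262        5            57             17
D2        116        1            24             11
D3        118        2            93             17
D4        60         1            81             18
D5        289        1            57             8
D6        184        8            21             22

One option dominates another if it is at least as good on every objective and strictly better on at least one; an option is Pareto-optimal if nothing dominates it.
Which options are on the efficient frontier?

D2, D3, D4, D5

D1: dominated by D3 (cost 118≤262, risk 2≤5, benefit score 93≥57, time 17≤17).
D2: not dominated.
D3: not dominated (best benefit score).
D4: not dominated (best cost).
D5: not dominated (best time).
D6: dominated by D2 (cost 116≤184, risk 1≤8, benefit score 24≥21, time 11≤22).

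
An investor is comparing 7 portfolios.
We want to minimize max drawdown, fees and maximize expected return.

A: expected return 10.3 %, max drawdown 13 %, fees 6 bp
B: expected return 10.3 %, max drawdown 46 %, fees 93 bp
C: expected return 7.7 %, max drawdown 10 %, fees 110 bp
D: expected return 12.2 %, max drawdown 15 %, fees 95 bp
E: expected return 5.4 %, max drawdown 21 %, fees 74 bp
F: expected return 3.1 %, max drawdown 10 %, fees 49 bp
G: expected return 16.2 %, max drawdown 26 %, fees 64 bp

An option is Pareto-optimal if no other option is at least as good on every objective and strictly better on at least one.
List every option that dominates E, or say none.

A: expected return 10.3≥5.4, max drawdown 13≤21, fees 6≤74 — dominates E.
Others (B, C, D, F, G) are each worse than E on at least one objective.

A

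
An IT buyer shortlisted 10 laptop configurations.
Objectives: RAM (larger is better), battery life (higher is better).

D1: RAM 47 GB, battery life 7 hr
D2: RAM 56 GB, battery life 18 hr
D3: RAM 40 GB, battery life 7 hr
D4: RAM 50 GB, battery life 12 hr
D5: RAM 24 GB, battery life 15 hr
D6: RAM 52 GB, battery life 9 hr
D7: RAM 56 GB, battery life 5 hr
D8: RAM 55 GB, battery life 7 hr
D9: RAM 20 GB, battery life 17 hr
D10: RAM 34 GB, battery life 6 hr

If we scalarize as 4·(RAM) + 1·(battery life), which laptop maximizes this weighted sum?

D2

D1: 4·47 + 1·7 = 195
D2: 4·56 + 1·18 = 242
D3: 4·40 + 1·7 = 167
D4: 4·50 + 1·12 = 212
D5: 4·24 + 1·15 = 111
D6: 4·52 + 1·9 = 217
D7: 4·56 + 1·5 = 229
D8: 4·55 + 1·7 = 227
D9: 4·20 + 1·17 = 97
D10: 4·34 + 1·6 = 142
Highest: D2 at 242.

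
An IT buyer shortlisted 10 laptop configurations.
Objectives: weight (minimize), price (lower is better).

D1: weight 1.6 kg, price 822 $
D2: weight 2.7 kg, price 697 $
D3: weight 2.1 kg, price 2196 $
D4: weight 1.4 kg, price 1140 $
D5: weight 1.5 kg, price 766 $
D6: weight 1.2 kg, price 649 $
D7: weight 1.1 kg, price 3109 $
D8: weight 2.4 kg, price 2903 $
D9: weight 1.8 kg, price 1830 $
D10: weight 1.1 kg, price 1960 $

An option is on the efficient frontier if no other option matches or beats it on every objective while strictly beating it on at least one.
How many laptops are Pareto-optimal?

D1: dominated by D5 (weight 1.5≤1.6, price 766≤822).
D2: dominated by D6 (weight 1.2≤2.7, price 649≤697).
D3: dominated by D1 (weight 1.6≤2.1, price 822≤2196).
D4: dominated by D6 (weight 1.2≤1.4, price 649≤1140).
D5: dominated by D6 (weight 1.2≤1.5, price 649≤766).
D6: not dominated (best price).
D7: dominated by D10 (weight 1.1≤1.1, price 1960≤3109).
D8: dominated by D1 (weight 1.6≤2.4, price 822≤2903).
D9: dominated by D1 (weight 1.6≤1.8, price 822≤1830).
D10: not dominated.
Pareto-optimal: D6, D10 → 2.

2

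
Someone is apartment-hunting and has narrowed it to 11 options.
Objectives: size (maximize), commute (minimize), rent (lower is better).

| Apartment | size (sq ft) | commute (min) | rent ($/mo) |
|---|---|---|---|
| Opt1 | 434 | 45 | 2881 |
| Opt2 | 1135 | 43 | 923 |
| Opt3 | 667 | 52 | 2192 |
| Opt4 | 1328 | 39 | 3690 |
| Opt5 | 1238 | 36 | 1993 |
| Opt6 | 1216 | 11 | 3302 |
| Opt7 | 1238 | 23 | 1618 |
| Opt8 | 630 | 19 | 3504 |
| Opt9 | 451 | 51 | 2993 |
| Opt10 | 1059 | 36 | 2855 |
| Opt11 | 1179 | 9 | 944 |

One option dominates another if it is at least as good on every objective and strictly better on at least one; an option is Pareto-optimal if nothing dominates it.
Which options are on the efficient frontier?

Opt2, Opt4, Opt6, Opt7, Opt11

Opt1: dominated by Opt2 (size 1135≥434, commute 43≤45, rent 923≤2881).
Opt2: not dominated (best rent).
Opt3: dominated by Opt2 (size 1135≥667, commute 43≤52, rent 923≤2192).
Opt4: not dominated (best size).
Opt5: dominated by Opt7 (size 1238≥1238, commute 23≤36, rent 1618≤1993).
Opt6: not dominated.
Opt7: not dominated.
Opt8: dominated by Opt6 (size 1216≥630, commute 11≤19, rent 3302≤3504).
Opt9: dominated by Opt2 (size 1135≥451, commute 43≤51, rent 923≤2993).
Opt10: dominated by Opt5 (size 1238≥1059, commute 36≤36, rent 1993≤2855).
Opt11: not dominated (best commute).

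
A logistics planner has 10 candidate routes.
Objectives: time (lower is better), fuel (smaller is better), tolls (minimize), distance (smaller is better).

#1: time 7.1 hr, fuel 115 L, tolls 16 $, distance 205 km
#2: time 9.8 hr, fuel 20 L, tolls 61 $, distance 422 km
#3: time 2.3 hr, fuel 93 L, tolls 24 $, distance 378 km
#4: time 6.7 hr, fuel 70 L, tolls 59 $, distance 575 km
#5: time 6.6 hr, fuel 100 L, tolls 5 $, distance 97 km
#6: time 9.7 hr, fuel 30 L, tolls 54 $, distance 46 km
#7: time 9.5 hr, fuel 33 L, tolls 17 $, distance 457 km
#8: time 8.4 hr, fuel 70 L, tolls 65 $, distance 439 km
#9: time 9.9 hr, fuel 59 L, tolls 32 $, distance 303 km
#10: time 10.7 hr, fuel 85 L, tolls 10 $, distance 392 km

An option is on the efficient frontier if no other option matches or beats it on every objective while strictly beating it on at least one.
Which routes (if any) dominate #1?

#5

#5: time 6.6≤7.1, fuel 100≤115, tolls 5≤16, distance 97≤205 — dominates #1.
Others (#2, #3, #4, #6, #7, #8, #9, #10) are each worse than #1 on at least one objective.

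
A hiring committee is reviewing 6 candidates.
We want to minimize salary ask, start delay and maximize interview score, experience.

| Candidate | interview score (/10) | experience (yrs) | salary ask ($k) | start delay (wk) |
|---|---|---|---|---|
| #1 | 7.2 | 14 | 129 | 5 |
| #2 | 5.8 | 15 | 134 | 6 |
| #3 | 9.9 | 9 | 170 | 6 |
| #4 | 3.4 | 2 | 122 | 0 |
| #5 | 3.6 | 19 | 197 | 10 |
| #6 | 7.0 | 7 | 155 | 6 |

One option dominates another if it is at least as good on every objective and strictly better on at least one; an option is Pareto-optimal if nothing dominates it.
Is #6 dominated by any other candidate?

Yes

#1 vs #6: interview score 7.2≥7.0, experience 14≥7, salary ask 129≤155, start delay 5≤6 — #1 is at least as good on every objective and strictly better on at least one, so #1 dominates #6.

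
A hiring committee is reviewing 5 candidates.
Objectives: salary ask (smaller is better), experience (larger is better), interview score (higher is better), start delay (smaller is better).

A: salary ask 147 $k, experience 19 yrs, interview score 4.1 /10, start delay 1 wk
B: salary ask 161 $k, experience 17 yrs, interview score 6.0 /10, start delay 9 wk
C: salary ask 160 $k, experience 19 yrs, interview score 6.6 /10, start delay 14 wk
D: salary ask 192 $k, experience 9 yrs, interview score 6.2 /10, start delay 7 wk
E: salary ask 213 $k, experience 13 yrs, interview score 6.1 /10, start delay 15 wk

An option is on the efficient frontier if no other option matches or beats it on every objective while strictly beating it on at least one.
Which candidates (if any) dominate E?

C

C: salary ask 160≤213, experience 19≥13, interview score 6.6≥6.1, start delay 14≤15 — dominates E.
Others (A, B, D) are each worse than E on at least one objective.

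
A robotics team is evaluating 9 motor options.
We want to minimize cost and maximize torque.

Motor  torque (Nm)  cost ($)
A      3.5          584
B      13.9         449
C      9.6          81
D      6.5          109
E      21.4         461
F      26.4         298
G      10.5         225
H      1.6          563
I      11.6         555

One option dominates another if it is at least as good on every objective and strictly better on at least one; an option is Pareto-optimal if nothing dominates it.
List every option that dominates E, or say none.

F

F: torque 26.4≥21.4, cost 298≤461 — dominates E.
Others (A, B, C, D, G, H, I) are each worse than E on at least one objective.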